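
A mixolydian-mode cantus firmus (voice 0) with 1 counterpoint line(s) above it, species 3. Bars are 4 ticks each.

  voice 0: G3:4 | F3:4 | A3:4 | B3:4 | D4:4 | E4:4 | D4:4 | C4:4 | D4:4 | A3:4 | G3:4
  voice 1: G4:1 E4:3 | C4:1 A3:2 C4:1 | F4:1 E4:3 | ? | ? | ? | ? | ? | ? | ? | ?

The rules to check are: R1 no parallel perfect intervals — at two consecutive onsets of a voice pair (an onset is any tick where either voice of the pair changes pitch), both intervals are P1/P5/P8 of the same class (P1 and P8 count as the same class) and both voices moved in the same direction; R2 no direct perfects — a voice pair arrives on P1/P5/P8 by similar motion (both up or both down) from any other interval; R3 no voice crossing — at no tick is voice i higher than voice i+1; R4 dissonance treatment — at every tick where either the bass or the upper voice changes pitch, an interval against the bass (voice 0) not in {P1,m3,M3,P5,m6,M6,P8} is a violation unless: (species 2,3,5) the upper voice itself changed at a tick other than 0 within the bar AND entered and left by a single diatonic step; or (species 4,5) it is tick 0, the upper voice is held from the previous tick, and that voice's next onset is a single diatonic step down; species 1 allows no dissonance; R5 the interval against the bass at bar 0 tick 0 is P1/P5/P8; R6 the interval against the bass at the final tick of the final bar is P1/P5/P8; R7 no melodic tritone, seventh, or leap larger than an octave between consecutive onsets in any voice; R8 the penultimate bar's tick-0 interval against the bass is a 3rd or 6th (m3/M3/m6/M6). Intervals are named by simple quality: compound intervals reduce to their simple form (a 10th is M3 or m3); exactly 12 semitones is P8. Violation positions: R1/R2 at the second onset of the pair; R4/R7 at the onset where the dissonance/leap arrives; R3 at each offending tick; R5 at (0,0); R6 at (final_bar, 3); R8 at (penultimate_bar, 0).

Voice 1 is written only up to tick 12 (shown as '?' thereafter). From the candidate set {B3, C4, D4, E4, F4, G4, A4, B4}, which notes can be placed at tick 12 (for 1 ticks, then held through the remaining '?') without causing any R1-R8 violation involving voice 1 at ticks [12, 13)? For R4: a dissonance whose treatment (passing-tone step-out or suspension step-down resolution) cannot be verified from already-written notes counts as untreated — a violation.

{B3, D4, G4}

B3: legal
C4: violates R4
D4: legal
E4: violates R4
F4: violates R4
G4: legal
A4: violates R4
B4: violates R2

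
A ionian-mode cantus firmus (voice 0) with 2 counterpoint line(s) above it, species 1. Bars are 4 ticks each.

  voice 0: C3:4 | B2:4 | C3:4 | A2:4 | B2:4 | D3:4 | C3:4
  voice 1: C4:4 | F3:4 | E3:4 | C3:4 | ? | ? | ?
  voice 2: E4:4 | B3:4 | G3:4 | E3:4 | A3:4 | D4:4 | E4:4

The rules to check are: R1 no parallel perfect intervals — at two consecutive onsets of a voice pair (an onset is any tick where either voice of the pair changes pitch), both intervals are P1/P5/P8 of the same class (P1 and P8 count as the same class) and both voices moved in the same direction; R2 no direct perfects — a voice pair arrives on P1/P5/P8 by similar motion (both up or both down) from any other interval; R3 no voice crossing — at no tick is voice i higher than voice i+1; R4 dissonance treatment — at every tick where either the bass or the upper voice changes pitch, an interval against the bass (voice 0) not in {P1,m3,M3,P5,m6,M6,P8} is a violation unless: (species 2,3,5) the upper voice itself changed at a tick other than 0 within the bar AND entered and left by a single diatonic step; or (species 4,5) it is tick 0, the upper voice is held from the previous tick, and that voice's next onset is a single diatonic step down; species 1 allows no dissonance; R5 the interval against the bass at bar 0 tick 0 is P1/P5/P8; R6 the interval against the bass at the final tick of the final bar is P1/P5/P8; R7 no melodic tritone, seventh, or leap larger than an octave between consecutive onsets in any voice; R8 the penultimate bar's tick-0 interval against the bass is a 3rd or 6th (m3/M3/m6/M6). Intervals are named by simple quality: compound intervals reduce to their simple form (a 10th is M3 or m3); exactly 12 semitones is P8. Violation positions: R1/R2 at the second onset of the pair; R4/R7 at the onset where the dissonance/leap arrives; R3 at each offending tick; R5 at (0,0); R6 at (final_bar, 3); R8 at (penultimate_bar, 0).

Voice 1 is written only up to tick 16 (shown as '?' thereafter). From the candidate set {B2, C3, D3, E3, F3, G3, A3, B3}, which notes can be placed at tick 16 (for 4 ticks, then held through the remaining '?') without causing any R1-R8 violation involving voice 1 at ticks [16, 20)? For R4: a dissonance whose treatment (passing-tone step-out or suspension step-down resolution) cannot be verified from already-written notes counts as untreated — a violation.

B2: legal
C3: violates R4
D3: violates R2
E3: violates R4
F3: violates R4
G3: legal
A3: violates R2,R4
B3: violates R2,R3,R7

{B2, G3}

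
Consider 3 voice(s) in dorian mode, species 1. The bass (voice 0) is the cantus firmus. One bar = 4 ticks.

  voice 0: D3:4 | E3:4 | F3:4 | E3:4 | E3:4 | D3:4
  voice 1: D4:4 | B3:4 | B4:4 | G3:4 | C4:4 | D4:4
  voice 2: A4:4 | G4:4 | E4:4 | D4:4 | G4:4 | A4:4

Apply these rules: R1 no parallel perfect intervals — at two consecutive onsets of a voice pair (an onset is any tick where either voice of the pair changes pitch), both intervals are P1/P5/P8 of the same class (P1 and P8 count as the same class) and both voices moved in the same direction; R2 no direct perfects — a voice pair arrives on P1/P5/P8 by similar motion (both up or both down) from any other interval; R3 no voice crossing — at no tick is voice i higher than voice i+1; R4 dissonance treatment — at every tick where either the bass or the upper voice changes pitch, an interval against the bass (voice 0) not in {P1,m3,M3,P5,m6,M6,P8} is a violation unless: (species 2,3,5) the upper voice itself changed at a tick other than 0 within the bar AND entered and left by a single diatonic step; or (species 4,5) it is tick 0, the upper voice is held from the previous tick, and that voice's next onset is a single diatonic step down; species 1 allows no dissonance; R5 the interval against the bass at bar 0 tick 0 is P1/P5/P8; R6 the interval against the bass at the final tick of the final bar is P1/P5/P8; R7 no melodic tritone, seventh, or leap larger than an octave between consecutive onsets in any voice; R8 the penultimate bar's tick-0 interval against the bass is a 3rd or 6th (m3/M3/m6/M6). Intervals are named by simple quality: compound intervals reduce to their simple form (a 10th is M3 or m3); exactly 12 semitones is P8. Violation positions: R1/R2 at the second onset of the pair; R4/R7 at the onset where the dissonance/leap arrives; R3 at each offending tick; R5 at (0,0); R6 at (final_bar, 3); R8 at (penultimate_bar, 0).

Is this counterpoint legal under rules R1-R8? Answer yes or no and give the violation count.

bar 0: v0=D3 v1=D4 v2=A4 (P5)
bar 1: v0=E3 v1=B3 v2=G4 (m3)
bar 2: v0=F3 v1=B4 v2=E4 (M7)
bar 3: v0=E3 v1=G3 v2=D4 (m7)
bar 4: v0=E3 v1=C4 v2=G4 (m3)
bar 5: v0=D3 v1=D4 v2=A4 (P5)
  R3 @ bar2.0: B4 above E4
  R4 @ bar2.0: F3/B4 TT untreated
  R4 @ bar2.0: F3/E4 M7 untreated
  R3 @ bar2.1: B4 above E4
  R3 @ bar2.2: B4 above E4
  R3 @ bar2.3: B4 above E4
  R1 @ bar3.0: B4/E4 P5 -> G3/D4 P5 similar
  R4 @ bar3.0: E3/D4 m7 untreated
  R7 @ bar3.0: B4->G3 leap 16st
  R1 @ bar4.0: G3/D4 P5 -> C4/G4 P5 similar
  R1 @ bar5.0: C4/G4 P5 -> D4/A4 P5 similar

No (11 violations)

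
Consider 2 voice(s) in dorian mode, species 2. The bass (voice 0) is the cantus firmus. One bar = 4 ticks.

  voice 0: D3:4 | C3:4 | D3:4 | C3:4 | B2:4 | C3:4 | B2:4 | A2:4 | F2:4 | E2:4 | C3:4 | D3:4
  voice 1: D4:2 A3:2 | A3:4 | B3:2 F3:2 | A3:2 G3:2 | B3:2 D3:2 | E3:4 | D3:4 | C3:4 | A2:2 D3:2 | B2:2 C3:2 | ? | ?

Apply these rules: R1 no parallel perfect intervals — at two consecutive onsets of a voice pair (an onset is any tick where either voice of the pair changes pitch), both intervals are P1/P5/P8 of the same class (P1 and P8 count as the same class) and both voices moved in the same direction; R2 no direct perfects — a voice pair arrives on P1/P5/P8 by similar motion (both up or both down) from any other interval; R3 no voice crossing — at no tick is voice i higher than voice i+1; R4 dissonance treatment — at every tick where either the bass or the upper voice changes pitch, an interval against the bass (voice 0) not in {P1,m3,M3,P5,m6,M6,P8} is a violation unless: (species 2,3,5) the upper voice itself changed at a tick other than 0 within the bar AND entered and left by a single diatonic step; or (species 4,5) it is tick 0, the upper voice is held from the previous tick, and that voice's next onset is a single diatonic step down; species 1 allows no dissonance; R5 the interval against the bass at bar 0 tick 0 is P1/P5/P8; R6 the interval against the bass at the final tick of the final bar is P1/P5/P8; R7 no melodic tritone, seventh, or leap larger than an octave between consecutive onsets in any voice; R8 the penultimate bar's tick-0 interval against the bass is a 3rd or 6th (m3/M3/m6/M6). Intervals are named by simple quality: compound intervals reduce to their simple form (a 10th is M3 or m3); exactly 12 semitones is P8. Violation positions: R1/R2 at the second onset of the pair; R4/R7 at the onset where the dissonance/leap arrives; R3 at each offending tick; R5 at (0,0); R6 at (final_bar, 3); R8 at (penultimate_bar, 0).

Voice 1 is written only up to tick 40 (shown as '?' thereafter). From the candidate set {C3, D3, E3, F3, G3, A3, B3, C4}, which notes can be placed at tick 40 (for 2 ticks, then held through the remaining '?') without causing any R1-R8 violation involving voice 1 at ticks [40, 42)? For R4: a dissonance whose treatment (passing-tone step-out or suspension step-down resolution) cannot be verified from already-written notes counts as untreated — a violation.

C3: violates R8
D3: violates R4,R8
E3: legal
F3: violates R4,R8
G3: violates R2,R8
A3: legal
B3: violates R4,R7,R8
C4: violates R2,R8

{A3, E3}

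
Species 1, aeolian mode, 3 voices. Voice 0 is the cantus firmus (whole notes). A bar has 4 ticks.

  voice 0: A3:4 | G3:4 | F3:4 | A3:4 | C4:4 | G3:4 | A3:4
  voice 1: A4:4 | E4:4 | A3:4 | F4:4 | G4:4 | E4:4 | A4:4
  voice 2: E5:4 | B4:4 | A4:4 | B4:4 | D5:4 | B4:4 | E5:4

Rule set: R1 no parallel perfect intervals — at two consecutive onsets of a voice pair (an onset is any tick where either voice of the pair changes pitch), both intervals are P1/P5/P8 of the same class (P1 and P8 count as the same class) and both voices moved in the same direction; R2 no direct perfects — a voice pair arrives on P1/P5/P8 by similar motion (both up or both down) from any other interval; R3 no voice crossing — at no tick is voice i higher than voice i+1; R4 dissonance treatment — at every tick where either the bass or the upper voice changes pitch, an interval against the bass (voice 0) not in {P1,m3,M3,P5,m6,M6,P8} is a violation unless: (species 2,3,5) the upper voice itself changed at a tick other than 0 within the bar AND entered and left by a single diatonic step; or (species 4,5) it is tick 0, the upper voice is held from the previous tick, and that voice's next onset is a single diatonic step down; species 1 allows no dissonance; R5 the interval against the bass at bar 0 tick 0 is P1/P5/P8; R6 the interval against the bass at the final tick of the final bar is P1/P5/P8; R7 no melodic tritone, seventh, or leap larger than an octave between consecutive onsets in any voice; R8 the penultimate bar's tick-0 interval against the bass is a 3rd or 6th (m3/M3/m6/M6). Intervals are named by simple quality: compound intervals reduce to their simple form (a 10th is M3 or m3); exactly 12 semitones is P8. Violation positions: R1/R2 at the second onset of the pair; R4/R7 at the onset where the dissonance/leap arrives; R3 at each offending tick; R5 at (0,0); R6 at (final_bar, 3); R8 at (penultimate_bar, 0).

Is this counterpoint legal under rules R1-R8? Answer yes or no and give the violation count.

bar 0: v0=A3 v1=A4 v2=E5 (P5)
bar 1: v0=G3 v1=E4 v2=B4 (M3)
bar 2: v0=F3 v1=A3 v2=A4 (M3)
bar 3: v0=A3 v1=F4 v2=B4 (M2)
bar 4: v0=C4 v1=G4 v2=D5 (M2)
bar 5: v0=G3 v1=E4 v2=B4 (M3)
bar 6: v0=A3 v1=A4 v2=E5 (P5)
  R1 @ bar1.0: A4/E5 P5 -> E4/B4 P5 similar
  R2 @ bar2.0: E4/B4 P5 -> A3/A4 P8 similar
  R4 @ bar3.0: A3/B4 M2 untreated
  R2 @ bar4.0: A3/F4 m6 -> C4/G4 P5 similar
  R2 @ bar4.0: F4/B4 TT -> G4/D5 P5 similar
  R4 @ bar4.0: C4/D5 M2 untreated
  R1 @ bar5.0: G4/D5 P5 -> E4/B4 P5 similar
  R1 @ bar6.0: E4/B4 P5 -> A4/E5 P5 similar
  R2 @ bar6.0: G3/E4 M6 -> A3/A4 P8 similar
  R2 @ bar6.0: G3/B4 M3 -> A3/E5 P5 similar

No (10 violations)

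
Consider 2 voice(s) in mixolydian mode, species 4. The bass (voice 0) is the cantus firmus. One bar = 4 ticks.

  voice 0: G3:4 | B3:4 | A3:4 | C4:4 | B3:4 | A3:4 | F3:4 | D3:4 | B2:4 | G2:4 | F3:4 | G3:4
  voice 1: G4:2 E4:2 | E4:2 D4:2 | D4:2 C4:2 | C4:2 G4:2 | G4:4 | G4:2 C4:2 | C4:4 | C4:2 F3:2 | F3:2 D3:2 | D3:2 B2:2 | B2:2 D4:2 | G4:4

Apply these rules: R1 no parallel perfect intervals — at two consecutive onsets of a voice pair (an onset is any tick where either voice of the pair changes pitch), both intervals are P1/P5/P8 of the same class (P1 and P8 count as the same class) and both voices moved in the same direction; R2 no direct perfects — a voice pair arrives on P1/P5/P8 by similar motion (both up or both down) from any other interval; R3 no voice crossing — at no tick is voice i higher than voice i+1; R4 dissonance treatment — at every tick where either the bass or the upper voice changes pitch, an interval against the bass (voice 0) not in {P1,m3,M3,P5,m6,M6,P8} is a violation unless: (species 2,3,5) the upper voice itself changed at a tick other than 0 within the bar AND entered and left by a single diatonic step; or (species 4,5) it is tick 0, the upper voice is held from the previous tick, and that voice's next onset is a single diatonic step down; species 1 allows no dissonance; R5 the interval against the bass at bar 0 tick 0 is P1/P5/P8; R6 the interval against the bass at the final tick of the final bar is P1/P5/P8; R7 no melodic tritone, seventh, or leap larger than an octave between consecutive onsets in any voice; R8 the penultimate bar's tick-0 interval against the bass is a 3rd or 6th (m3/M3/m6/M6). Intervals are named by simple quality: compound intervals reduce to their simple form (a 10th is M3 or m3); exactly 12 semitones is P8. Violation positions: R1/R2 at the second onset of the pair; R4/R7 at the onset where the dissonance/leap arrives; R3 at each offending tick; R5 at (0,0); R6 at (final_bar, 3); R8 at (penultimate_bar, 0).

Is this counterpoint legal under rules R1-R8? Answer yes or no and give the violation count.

No (10 violations)

bar 0: v0=G3 v1=G4 (P8)
bar 1: v0=B3 v1=E4 (P4)
bar 2: v0=A3 v1=D4 (P4)
bar 3: v0=C4 v1=C4 (P1)
bar 4: v0=B3 v1=G4 (m6)
bar 5: v0=A3 v1=G4 (m7)
bar 6: v0=F3 v1=C4 (P5)
bar 7: v0=D3 v1=C4 (m7)
bar 8: v0=B2 v1=F3 (TT)
bar 9: v0=G2 v1=D3 (P5)
bar 10: v0=F3 v1=B2 (TT)
bar 11: v0=G3 v1=G4 (P8)
  R4 @ bar5.0: A3/G4 m7 untreated
  R4 @ bar7.0: D3/C4 m7 untreated
  R4 @ bar8.0: B2/F3 TT untreated
  R3 @ bar10.0: F3 above B2
  R4 @ bar10.0: F3/B2 TT untreated
  R7 @ bar10.0: G2->F3 leap 10st
  R8 @ bar10.0: penult TT not 3rd/6th
  R3 @ bar10.1: F3 above B2
  R7 @ bar10.2: B2->D4 leap 15st
  R2 @ bar11.0: F3/D4 M6 -> G3/G4 P8 similar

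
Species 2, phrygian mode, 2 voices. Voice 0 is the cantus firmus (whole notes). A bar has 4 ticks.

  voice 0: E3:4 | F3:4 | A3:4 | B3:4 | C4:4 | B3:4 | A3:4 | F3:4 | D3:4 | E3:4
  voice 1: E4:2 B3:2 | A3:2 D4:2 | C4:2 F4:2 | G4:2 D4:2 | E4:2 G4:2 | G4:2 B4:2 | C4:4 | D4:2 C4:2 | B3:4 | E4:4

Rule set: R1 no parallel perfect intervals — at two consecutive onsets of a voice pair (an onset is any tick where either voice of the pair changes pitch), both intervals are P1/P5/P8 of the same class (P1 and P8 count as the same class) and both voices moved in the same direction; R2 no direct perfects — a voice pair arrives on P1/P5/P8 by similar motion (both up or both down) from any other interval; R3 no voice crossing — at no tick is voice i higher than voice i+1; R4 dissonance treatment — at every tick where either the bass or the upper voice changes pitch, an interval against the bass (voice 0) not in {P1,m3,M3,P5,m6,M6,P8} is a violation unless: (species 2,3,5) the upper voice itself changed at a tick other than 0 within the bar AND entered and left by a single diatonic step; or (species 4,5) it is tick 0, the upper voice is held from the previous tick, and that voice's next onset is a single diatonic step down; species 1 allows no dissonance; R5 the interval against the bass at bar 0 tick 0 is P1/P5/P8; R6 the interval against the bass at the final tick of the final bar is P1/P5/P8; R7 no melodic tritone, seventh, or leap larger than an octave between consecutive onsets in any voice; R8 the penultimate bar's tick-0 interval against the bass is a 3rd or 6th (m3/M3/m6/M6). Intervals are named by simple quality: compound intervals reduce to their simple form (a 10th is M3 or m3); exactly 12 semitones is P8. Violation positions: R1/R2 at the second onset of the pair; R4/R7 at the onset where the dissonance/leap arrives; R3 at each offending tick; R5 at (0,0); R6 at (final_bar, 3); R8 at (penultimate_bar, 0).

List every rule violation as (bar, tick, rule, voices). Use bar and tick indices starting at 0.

(6, 0, R7, (1,))
(9, 0, R2, (0, 1))

bar 0: v0=E3 v1=E4 downbeat P8
bar 1: v0=F3 v1=A3 downbeat M3
bar 2: v0=A3 v1=C4 downbeat m3
bar 3: v0=B3 v1=G4 downbeat m6
bar 4: v0=C4 v1=E4 downbeat M3
bar 5: v0=B3 v1=G4 downbeat m6
bar 6: v0=A3 v1=C4 downbeat m3
bar 7: v0=F3 v1=D4 downbeat M6
bar 8: v0=D3 v1=B3 downbeat M6
bar 9: v0=E3 v1=E4 downbeat P8
  -> R7 @ bar 6 tick 0 v(1,): B4->C4 leap 11st
  -> R2 @ bar 9 tick 0 v(0, 1): D3/B3 M6 -> E3/E4 P8 similar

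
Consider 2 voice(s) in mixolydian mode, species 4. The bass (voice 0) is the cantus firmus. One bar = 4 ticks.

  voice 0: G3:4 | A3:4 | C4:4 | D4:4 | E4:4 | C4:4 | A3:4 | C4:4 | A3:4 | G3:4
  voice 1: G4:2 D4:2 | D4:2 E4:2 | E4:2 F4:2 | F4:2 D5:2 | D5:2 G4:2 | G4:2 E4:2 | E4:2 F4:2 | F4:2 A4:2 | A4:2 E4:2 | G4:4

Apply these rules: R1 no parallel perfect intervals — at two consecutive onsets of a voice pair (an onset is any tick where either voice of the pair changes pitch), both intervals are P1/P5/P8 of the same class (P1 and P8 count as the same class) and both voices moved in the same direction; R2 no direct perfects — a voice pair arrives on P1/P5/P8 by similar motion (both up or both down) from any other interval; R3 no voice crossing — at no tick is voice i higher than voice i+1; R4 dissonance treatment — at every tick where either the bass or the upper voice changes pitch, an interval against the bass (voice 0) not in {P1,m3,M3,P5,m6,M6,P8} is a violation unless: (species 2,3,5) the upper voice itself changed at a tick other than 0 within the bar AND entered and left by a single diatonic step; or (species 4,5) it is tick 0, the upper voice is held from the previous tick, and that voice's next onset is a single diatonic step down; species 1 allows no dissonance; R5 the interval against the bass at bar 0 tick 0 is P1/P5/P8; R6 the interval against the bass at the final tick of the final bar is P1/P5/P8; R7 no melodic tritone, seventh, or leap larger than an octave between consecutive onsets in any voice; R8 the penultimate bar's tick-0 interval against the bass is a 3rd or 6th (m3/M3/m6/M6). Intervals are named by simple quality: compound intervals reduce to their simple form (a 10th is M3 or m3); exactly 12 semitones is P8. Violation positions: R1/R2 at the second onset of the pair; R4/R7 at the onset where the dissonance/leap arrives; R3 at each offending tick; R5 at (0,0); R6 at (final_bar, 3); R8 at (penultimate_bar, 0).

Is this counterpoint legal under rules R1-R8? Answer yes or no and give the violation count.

No (5 violations)

bar 0: v0=G3 v1=G4 (P8)
bar 1: v0=A3 v1=D4 (P4)
bar 2: v0=C4 v1=E4 (M3)
bar 3: v0=D4 v1=F4 (m3)
bar 4: v0=E4 v1=D5 (m7)
bar 5: v0=C4 v1=G4 (P5)
bar 6: v0=A3 v1=E4 (P5)
bar 7: v0=C4 v1=F4 (P4)
bar 8: v0=A3 v1=A4 (P8)
bar 9: v0=G3 v1=G4 (P8)
  R4 @ bar1.0: A3/D4 P4 untreated
  R4 @ bar2.2: C4/F4 P4 untreated
  R4 @ bar4.0: E4/D5 m7 untreated
  R4 @ bar7.0: C4/F4 P4 untreated
  R8 @ bar8.0: penult P8 not 3rd/6th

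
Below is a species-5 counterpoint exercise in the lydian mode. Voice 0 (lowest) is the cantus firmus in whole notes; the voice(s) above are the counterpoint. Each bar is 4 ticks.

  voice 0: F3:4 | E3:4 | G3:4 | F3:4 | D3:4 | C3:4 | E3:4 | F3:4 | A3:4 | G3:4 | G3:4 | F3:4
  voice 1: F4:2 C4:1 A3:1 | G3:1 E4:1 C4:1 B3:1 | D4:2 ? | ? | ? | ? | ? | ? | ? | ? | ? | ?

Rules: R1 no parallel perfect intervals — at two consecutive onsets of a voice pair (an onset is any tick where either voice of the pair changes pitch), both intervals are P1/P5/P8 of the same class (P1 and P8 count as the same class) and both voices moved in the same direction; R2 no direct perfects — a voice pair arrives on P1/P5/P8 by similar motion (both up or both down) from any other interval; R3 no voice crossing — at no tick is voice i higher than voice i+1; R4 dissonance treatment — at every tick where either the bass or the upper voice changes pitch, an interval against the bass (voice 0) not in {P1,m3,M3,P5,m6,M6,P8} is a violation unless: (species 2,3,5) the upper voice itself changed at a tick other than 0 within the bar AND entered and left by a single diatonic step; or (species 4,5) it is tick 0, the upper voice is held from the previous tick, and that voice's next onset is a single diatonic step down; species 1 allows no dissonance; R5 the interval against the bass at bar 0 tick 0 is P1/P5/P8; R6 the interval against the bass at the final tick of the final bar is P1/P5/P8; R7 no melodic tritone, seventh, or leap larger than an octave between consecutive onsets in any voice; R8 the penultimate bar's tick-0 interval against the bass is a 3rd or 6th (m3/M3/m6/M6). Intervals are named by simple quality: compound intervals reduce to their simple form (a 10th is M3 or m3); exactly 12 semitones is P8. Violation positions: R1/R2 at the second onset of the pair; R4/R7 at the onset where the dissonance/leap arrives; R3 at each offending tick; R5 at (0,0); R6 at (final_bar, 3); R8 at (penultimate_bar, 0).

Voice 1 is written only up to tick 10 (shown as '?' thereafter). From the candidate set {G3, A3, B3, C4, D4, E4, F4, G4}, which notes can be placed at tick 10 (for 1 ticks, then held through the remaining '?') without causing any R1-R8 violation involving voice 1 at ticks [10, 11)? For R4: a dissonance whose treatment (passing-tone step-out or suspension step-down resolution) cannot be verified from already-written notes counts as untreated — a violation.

{B3, D4, E4, G3, G4}

G3: legal
A3: violates R4
B3: legal
C4: violates R4
D4: legal
E4: legal
F4: violates R4
G4: legal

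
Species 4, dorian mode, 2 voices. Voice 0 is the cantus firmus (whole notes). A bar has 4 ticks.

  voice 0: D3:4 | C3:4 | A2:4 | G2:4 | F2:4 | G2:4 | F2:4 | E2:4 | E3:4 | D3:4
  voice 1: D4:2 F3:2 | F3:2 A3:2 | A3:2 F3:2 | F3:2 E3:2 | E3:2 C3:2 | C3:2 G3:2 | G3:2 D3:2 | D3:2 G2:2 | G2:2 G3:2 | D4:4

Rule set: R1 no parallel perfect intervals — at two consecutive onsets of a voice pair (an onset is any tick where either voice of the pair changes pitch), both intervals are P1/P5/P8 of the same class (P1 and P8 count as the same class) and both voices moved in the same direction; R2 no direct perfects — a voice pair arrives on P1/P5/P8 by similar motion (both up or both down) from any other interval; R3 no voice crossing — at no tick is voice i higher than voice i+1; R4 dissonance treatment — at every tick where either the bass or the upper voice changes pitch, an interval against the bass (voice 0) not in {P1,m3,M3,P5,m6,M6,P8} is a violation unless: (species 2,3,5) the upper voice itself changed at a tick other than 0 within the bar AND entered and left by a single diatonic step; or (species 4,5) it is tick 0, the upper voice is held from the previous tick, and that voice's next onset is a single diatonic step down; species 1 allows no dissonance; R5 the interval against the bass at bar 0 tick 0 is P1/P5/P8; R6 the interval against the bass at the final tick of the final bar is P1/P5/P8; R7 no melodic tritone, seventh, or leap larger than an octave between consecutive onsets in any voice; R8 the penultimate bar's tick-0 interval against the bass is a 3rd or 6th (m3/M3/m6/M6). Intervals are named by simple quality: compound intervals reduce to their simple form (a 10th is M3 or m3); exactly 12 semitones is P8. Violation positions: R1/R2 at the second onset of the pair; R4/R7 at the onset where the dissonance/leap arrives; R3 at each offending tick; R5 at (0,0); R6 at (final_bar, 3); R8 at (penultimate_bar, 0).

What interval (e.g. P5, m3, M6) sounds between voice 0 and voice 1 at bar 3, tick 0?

m7

voice 0=G2 voice 1=F3 -> m7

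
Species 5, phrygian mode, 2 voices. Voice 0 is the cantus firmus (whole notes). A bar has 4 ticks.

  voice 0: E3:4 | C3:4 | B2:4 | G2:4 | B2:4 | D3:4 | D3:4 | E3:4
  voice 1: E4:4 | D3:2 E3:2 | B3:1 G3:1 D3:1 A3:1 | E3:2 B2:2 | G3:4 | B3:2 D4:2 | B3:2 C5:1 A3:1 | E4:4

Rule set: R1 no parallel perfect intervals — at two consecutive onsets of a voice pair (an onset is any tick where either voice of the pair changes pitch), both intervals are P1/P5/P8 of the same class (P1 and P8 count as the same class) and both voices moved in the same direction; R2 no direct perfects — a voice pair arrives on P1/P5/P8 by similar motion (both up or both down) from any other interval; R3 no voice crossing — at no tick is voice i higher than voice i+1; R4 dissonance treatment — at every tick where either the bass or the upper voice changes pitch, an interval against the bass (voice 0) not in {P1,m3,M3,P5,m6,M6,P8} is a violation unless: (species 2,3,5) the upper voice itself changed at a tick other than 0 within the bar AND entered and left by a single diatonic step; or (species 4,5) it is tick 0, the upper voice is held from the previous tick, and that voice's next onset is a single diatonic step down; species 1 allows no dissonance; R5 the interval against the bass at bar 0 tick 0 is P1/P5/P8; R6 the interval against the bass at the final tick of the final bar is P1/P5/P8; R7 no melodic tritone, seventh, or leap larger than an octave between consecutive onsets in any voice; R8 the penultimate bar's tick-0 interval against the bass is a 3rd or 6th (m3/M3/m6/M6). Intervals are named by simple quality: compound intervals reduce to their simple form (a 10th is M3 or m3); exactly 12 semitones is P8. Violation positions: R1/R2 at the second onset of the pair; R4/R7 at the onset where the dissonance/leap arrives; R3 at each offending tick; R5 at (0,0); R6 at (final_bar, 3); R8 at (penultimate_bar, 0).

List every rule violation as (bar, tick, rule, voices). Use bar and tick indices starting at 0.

bar 0: v0=E3 v1=E4 downbeat P8
bar 1: v0=C3 v1=D3 downbeat M2
bar 2: v0=B2 v1=B3 downbeat P8
bar 3: v0=G2 v1=E3 downbeat M6
bar 4: v0=B2 v1=G3 downbeat m6
bar 5: v0=D3 v1=B3 downbeat M6
bar 6: v0=D3 v1=B3 downbeat M6
bar 7: v0=E3 v1=E4 downbeat P8
  -> R4 @ bar 1 tick 0 v(0, 1): C3/D3 M2 untreated
  -> R7 @ bar 1 tick 0 v(1,): E4->D3 leap 14st
  -> R4 @ bar 2 tick 3 v(0, 1): B2/A3 m7 untreated
  -> R4 @ bar 6 tick 2 v(0, 1): D3/C5 m7 untreated
  -> R7 @ bar 6 tick 2 v(1,): B3->C5 leap 13st
  -> R7 @ bar 6 tick 3 v(1,): C5->A3 leap 15st
  -> R2 @ bar 7 tick 0 v(0, 1): D3/A3 P5 -> E3/E4 P8 similar

(1, 0, R4, (0, 1))
(1, 0, R7, (1,))
(2, 3, R4, (0, 1))
(6, 2, R4, (0, 1))
(6, 2, R7, (1,))
(6, 3, R7, (1,))
(7, 0, R2, (0, 1))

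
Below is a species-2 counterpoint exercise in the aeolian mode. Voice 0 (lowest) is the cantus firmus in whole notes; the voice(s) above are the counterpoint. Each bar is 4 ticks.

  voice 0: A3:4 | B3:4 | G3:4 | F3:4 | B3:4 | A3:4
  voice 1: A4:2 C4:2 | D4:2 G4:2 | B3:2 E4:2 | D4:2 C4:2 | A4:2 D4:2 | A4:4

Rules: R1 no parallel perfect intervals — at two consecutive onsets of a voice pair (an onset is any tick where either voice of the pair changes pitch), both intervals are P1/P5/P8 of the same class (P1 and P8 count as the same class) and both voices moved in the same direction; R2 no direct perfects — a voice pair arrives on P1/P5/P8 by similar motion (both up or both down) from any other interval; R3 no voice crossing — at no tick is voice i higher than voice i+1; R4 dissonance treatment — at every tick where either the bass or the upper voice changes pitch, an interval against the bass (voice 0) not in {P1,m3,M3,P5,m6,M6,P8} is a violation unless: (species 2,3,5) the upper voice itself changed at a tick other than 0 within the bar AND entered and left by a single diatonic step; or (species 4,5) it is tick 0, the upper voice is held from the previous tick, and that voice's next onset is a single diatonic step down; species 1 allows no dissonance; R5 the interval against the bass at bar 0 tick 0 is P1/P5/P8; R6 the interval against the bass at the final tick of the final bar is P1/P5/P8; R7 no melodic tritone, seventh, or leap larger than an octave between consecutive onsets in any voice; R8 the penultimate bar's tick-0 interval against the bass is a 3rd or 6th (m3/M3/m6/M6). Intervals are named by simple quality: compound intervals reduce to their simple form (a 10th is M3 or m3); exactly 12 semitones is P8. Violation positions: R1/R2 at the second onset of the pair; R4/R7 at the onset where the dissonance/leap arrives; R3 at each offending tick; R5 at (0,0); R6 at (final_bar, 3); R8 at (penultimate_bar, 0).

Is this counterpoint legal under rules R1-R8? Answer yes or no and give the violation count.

No (3 violations)

bar 0: v0=A3 v1=A4 (P8)
bar 1: v0=B3 v1=D4 (m3)
bar 2: v0=G3 v1=B3 (M3)
bar 3: v0=F3 v1=D4 (M6)
bar 4: v0=B3 v1=A4 (m7)
bar 5: v0=A3 v1=A4 (P8)
  R4 @ bar4.0: B3/A4 m7 untreated
  R7 @ bar4.0: F3->B3 leap 6st
  R8 @ bar4.0: penult m7 not 3rd/6th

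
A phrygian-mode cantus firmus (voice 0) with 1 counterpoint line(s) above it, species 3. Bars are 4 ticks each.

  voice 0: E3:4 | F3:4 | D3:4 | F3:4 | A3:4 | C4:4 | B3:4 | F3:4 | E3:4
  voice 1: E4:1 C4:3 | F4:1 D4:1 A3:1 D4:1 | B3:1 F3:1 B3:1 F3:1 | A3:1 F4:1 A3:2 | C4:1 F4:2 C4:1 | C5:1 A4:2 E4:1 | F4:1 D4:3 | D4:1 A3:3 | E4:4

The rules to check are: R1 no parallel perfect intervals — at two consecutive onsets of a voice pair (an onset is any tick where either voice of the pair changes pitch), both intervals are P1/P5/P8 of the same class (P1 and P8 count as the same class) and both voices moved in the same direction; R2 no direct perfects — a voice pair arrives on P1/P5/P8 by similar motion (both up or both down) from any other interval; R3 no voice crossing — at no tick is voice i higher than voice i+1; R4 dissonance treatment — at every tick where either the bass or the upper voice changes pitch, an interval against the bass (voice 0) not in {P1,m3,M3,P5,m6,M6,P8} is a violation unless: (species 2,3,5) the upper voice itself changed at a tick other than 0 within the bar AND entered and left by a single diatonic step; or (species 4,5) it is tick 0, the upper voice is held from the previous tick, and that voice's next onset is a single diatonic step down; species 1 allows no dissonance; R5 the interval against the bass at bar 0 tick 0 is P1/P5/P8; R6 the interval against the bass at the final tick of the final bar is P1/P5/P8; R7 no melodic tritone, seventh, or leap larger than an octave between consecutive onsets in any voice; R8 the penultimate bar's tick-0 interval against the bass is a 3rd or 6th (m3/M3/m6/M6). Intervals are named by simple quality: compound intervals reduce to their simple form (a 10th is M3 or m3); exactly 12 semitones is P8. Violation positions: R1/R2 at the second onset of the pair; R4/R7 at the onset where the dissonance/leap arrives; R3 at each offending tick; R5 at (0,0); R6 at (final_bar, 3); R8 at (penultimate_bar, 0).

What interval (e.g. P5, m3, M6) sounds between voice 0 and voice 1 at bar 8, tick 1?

voice 0=E3 voice 1=E4 -> P8

P8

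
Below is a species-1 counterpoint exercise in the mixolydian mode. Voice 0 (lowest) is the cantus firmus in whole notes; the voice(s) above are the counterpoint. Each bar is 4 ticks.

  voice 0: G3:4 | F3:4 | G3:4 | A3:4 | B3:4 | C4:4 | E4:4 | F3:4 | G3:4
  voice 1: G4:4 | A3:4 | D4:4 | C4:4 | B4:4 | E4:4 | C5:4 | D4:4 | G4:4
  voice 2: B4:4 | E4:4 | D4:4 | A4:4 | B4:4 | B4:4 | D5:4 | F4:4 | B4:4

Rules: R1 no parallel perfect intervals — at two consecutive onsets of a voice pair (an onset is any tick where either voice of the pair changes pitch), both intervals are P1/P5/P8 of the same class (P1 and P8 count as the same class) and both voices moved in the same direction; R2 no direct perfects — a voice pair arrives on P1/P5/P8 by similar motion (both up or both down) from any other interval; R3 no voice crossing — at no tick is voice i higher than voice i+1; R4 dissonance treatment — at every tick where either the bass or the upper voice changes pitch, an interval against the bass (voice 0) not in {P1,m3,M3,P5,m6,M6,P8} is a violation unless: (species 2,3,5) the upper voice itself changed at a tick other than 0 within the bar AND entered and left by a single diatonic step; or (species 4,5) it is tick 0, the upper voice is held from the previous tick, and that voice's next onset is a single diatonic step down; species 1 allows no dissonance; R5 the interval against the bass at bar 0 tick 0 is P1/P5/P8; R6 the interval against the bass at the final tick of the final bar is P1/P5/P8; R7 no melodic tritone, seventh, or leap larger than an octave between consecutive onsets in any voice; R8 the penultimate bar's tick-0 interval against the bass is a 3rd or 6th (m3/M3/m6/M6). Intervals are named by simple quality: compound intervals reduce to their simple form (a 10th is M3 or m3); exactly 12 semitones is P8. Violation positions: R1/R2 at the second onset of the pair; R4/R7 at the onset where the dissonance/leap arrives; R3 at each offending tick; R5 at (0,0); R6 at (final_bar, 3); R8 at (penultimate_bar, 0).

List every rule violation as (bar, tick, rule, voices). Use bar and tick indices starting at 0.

(0, 0, R5, (0, 2))
(1, 0, R2, (1, 2))
(1, 0, R4, (0, 2))
(1, 0, R7, (1,))
(2, 0, R2, (0, 1))
(3, 0, R2, (0, 2))
(4, 0, R1, (0, 2))
(4, 0, R2, (0, 1))
(4, 0, R2, (1, 2))
(4, 0, R7, (1,))
(5, 0, R4, (0, 2))
(6, 0, R4, (0, 2))
(7, 0, R2, (0, 2))
(7, 0, R7, (0,))
(7, 0, R7, (1,))
(7, 0, R8, (0, 2))
(8, 0, R2, (0, 1))
(8, 0, R7, (2,))
(8, 3, R6, (0, 2))

bar 0: v0=G3 v1=G4 v2=B4 downbeat M3
bar 1: v0=F3 v1=A3 v2=E4 downbeat M7
bar 2: v0=G3 v1=D4 v2=D4 downbeat P5
bar 3: v0=A3 v1=C4 v2=A4 downbeat P8
bar 4: v0=B3 v1=B4 v2=B4 downbeat P8
bar 5: v0=C4 v1=E4 v2=B4 downbeat M7
bar 6: v0=E4 v1=C5 v2=D5 downbeat m7
bar 7: v0=F3 v1=D4 v2=F4 downbeat P8
bar 8: v0=G3 v1=G4 v2=B4 downbeat M3
  -> R5 @ bar 0 tick 0 v(0, 2): opens on M3
  -> R2 @ bar 1 tick 0 v(1, 2): G4/B4 M3 -> A3/E4 P5 similar
  -> R4 @ bar 1 tick 0 v(0, 2): F3/E4 M7 untreated
  -> R7 @ bar 1 tick 0 v(1,): G4->A3 leap 10st
  -> R2 @ bar 2 tick 0 v(0, 1): F3/A3 M3 -> G3/D4 P5 similar
  -> R2 @ bar 3 tick 0 v(0, 2): G3/D4 P5 -> A3/A4 P8 similar
  -> R1 @ bar 4 tick 0 v(0, 2): A3/A4 P8 -> B3/B4 P8 similar
  -> R2 @ bar 4 tick 0 v(0, 1): A3/C4 m3 -> B3/B4 P8 similar
  -> R2 @ bar 4 tick 0 v(1, 2): C4/A4 M6 -> B4/B4 P1 similar
  -> R7 @ bar 4 tick 0 v(1,): C4->B4 leap 11st
  -> R4 @ bar 5 tick 0 v(0, 2): C4/B4 M7 untreated
  -> R4 @ bar 6 tick 0 v(0, 2): E4/D5 m7 untreated
  -> R2 @ bar 7 tick 0 v(0, 2): E4/D5 m7 -> F3/F4 P8 similar
  -> R7 @ bar 7 tick 0 v(0,): E4->F3 leap 11st
  -> R7 @ bar 7 tick 0 v(1,): C5->D4 leap 10st
  -> R8 @ bar 7 tick 0 v(0, 2): penult P8 not 3rd/6th
  -> R2 @ bar 8 tick 0 v(0, 1): F3/D4 M6 -> G3/G4 P8 similar
  -> R7 @ bar 8 tick 0 v(2,): F4->B4 leap 6st
  -> R6 @ bar 8 tick 3 v(0, 2): closes on M3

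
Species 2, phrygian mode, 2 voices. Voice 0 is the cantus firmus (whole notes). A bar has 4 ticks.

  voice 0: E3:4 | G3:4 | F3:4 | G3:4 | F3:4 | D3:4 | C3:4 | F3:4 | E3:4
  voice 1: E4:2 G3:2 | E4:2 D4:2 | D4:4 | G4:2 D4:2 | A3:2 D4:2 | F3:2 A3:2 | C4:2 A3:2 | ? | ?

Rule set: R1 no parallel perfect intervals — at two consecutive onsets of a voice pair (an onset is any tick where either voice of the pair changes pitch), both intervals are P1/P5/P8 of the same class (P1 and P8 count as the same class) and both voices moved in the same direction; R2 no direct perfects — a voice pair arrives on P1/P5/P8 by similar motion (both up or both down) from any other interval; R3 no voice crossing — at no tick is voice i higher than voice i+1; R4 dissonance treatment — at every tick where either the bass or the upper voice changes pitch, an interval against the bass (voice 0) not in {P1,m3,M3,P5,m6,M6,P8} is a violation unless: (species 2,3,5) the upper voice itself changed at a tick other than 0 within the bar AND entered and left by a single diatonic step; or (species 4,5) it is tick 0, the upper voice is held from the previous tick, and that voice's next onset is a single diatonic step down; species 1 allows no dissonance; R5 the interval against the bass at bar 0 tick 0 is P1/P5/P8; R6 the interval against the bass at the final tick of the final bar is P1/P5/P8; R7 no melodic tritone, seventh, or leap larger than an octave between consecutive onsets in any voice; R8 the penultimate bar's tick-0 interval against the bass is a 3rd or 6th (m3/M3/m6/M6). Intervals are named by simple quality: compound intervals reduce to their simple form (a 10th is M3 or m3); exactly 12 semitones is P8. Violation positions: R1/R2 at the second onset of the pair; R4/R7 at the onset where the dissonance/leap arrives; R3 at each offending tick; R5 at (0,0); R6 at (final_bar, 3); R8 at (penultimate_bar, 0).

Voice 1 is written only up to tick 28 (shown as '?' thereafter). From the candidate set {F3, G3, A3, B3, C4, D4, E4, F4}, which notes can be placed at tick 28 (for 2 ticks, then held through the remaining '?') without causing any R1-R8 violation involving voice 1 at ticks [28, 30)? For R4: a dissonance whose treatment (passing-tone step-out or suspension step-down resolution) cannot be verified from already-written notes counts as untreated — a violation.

F3: violates R8
G3: violates R4,R8
A3: legal
B3: violates R4,R8
C4: violates R2,R8
D4: legal
E4: violates R4,R8
F4: violates R2,R8

{A3, D4}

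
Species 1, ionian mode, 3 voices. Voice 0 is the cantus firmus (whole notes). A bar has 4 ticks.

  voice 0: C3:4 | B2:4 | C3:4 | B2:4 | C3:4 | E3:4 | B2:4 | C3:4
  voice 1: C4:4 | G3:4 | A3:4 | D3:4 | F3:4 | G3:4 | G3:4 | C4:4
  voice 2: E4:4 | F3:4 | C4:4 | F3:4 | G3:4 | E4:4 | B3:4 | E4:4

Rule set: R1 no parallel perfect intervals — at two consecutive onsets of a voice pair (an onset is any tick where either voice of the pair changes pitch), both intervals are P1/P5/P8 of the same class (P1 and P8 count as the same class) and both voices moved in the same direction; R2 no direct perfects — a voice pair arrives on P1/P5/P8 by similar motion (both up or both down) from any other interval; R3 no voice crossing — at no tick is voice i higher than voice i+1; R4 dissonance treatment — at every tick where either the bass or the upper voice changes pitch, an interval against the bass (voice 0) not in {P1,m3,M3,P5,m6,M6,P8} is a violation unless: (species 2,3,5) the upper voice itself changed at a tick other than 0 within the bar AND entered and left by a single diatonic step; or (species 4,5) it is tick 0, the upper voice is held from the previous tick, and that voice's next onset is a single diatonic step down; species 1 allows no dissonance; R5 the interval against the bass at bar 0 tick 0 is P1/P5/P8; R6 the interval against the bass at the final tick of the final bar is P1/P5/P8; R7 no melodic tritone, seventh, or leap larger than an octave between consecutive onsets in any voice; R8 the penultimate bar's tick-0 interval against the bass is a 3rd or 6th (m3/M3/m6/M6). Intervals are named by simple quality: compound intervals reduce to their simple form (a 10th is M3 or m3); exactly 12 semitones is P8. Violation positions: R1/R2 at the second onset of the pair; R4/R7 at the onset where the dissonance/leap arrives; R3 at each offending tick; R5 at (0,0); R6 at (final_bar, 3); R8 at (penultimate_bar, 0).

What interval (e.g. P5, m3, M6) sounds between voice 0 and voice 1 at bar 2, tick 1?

voice 0=C3 voice 1=A3 -> M6

M6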